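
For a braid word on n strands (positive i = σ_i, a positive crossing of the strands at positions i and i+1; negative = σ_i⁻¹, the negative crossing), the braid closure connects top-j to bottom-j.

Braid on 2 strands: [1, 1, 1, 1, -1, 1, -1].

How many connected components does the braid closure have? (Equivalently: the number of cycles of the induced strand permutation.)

1

Derivation:
Track the strand permutation on 2 strands, starting from identity.
  step 1: s1 swaps positions 1,2 -> [2 1]
  step 2: s1 swaps positions 1,2 -> [1 2]
  step 3: s1 swaps positions 1,2 -> [2 1]
  step 4: s1 swaps positions 1,2 -> [1 2]
  step 5: s1^-1 swaps positions 1,2 -> [2 1]
  step 6: s1 swaps positions 1,2 -> [1 2]
  step 7: s1^-1 swaps positions 1,2 -> [2 1]
Final permutation (position -> original strand): [2 1]
Closure components = cycle count of this permutation = 1.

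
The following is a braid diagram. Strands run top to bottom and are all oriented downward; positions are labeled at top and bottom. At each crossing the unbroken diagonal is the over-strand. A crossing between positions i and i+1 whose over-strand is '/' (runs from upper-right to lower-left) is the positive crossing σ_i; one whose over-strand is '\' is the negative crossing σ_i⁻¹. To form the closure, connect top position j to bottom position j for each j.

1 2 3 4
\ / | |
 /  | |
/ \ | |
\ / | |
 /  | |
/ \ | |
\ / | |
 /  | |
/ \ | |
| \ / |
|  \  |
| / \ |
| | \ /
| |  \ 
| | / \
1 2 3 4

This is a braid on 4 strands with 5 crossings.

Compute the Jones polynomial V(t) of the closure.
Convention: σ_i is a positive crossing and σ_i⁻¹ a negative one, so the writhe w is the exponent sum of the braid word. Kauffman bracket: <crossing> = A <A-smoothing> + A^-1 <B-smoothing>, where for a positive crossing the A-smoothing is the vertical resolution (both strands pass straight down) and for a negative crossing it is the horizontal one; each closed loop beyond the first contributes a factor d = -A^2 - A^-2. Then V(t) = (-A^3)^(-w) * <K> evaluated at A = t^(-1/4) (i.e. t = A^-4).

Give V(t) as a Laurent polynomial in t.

-t^4 + t^3 + t

Derivation:
Reading the diagram top to bottom ('/'-over between positions i,i+1 = s_i, '\'-over = s_i^-1): braid word = s1 s1 s1 s2^-1 s3^-1.
The presented braid s1 s1 s1 s2^-1 s3^-1 on 4 strands reduces by inverse Markov moves (closure unchanged at each step):
  Destabilize: the word has the form β·s3^-1 where s3^-1 occurs only as the final letter (β ∈ B_3); drop it and the last strand → 3 strands.
  Destabilize: the word has the form β·s2^-1 where s2^-1 occurs only as the final letter (β ∈ B_2); drop it and the last strand → 2 strands.
Reduced to β = s1 s1 s1 on 2 strands, 3 crossings.
Compute on β:
Braid: s1 s1 s1 on 2 strands, 3 crossings.
Writhe w = (#positive) - (#negative) = 3 - 0 = 3.
Computing the Kauffman bracket via state sum. There are 2^3 = 8 states.
Smooth each crossing (0=||, 1=⌣⌢); contribution A^(Σ sign_k(1-2s_k)) * d^(L-1).
  state 000: A-exp=+3, loops=2, term = A^3 * d^1
  state 001: A-exp=+1, loops=1, term = A^1 * d^0
  state 010: A-exp=+1, loops=1, term = A^1 * d^0
  state 011: A-exp=-1, loops=2, term = A^-1 * d^1
  state 100: A-exp=+1, loops=1, term = A^1 * d^0
  state 101: A-exp=-1, loops=2, term = A^-1 * d^1
  state 110: A-exp=-1, loops=2, term = A^-1 * d^1
  state 111: A-exp=-3, loops=3, term = A^-3 * d^2
Collect the terms by A-exponent (count of states per loop number):
Powers of d = -A^2 - A^-2: d^2 = A^4 + 2 + A^-4.
  A^3 * (d) = -A^5 - A
  A^1 * (3) = 3*A
  A^-1 * (3*d) = -3*A - 3*A^-3
  A^-3 * (d^2) = A + 2*A^-3 + A^-7
Summing the groups: <K> = -A^5 - A^-3 + A^-7
Normalise by the writhe: (-A^3)^(-w) = (-A^3)^(-3) = -A^-9, so f(A) = -A^-9 * <K> = A^-4 + A^-12 - A^-16.
Substitute A = t^(-1/4), i.e. A^e → t^(-e/4): V(t) = -t^4 + t^3 + t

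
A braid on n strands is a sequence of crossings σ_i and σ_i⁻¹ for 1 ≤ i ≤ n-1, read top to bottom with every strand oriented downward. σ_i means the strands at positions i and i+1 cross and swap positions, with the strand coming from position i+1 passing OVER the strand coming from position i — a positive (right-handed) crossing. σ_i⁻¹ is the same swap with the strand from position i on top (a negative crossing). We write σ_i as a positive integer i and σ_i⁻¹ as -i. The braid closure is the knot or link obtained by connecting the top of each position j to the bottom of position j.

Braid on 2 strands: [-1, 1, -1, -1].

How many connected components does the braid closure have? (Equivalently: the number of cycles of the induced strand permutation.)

2

Derivation:
Track the strand permutation on 2 strands, starting from identity.
  step 1: s1^-1 swaps positions 1,2 -> [2 1]
  step 2: s1 swaps positions 1,2 -> [1 2]
  step 3: s1^-1 swaps positions 1,2 -> [2 1]
  step 4: s1^-1 swaps positions 1,2 -> [1 2]
Final permutation (position -> original strand): [1 2]
Closure components = cycle count of this permutation = 2.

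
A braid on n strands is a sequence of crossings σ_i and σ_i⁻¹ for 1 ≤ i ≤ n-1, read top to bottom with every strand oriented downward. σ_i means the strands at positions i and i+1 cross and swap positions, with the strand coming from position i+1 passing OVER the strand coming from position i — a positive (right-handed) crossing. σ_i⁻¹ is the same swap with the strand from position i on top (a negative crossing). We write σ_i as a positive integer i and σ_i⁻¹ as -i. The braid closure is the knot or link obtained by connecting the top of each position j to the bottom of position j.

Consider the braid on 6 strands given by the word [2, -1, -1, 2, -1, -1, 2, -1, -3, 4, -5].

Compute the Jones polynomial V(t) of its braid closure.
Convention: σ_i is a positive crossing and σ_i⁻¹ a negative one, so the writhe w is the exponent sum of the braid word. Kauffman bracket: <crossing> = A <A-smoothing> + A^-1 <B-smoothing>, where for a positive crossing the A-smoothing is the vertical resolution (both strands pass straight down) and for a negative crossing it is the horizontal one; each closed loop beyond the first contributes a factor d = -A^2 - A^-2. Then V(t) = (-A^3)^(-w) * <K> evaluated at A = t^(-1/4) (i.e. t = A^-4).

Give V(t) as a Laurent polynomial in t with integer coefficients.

-t^2 + 3*t - 4 + 6*t^-1 - 6*t^-2 + 6*t^-3 - 5*t^-4 + 3*t^-5 - t^-6

Derivation:
The presented braid s2 s1^-1 s1^-1 s2 s1^-1 s1^-1 s2 s1^-1 s3^-1 s4 s5^-1 on 6 strands reduces by inverse Markov moves (closure unchanged at each step):
  Destabilize: the word has the form β·s5^-1 where s5^-1 occurs only as the final letter (β ∈ B_5); drop it and the last strand → 5 strands.
  Destabilize: the word has the form β·s4 where s4 occurs only as the final letter (β ∈ B_4); drop it and the last strand → 4 strands.
  Destabilize: the word has the form β·s3^-1 where s3^-1 occurs only as the final letter (β ∈ B_3); drop it and the last strand → 3 strands.
Reduced to β = s2 s1^-1 s1^-1 s2 s1^-1 s1^-1 s2 s1^-1 on 3 strands, 8 crossings.
Compute on β:
Braid: s2 s1^-1 s1^-1 s2 s1^-1 s1^-1 s2 s1^-1 on 3 strands, 8 crossings.
Writhe w = (#positive) - (#negative) = 3 - 5 = -2.
Computing the Kauffman bracket via state sum. There are 2^8 = 256 states.
Smooth each crossing (0=||, 1=⌣⌢); contribution A^(Σ sign_k(1-2s_k)) * d^(L-1).
Tabulate the states by total A-exponent and number of loops L (A-exp: L × count):
  A^8: L=6 ×1
  A^6: L=5 ×8
  A^4: L=4 ×28
  A^2: L=3 ×55, L=5 ×1
  A^0: L=2 ×63, L=4 ×7
  A^-2: L=1 ×35, L=3 ×21
  A^-4: L=2 ×26, L=4 ×2
  A^-6: L=3 ×8
  A^-8: L=4 ×1
Each group contributes A^e * Σ count * d^(L-1):
Powers of d = -A^2 - A^-2: d^2 = A^4 + 2 + A^-4; d^3 = -A^6 - 3*A^2 - 3*A^-2 - A^-6; d^4 = A^8 + 4*A^4 + 6 + 4*A^-4 + A^-8; d^5 = -A^10 - 5*A^6 - 10*A^2 - 10*A^-2 - 5*A^-6 - A^-10.
  A^8 * (d^5) = -A^18 - 5*A^14 - 10*A^10 - 10*A^6 - 5*A^2 - A^-2
  A^6 * (8*d^4) = 8*A^14 + 32*A^10 + 48*A^6 + 32*A^2 + 8*A^-2
  A^4 * (28*d^3) = -28*A^10 - 84*A^6 - 84*A^2 - 28*A^-2
  A^2 * (55*d^2 + d^4) = A^10 + 59*A^6 + 116*A^2 + 59*A^-2 + A^-6
  A^0 * (63*d + 7*d^3) = -7*A^6 - 84*A^2 - 84*A^-2 - 7*A^-6
  A^-2 * (35 + 21*d^2) = 21*A^2 + 77*A^-2 + 21*A^-6
  A^-4 * (26*d + 2*d^3) = -2*A^2 - 32*A^-2 - 32*A^-6 - 2*A^-10
  A^-6 * (8*d^2) = 8*A^-2 + 16*A^-6 + 8*A^-10
  A^-8 * (d^3) = -A^-2 - 3*A^-6 - 3*A^-10 - A^-14
Summing the groups: <K> = -A^18 + 3*A^14 - 5*A^10 + 6*A^6 - 6*A^2 + 6*A^-2 - 4*A^-6 + 3*A^-10 - A^-14
Normalise by the writhe: (-A^3)^(-w) = (-A^3)^(2) = A^6, so f(A) = A^6 * <K> = -A^24 + 3*A^20 - 5*A^16 + 6*A^12 - 6*A^8 + 6*A^4 - 4 + 3*A^-4 - A^-8.
Substitute A = t^(-1/4), i.e. A^e → t^(-e/4): V(t) = -t^2 + 3*t - 4 + 6*t^-1 - 6*t^-2 + 6*t^-3 - 5*t^-4 + 3*t^-5 - t^-6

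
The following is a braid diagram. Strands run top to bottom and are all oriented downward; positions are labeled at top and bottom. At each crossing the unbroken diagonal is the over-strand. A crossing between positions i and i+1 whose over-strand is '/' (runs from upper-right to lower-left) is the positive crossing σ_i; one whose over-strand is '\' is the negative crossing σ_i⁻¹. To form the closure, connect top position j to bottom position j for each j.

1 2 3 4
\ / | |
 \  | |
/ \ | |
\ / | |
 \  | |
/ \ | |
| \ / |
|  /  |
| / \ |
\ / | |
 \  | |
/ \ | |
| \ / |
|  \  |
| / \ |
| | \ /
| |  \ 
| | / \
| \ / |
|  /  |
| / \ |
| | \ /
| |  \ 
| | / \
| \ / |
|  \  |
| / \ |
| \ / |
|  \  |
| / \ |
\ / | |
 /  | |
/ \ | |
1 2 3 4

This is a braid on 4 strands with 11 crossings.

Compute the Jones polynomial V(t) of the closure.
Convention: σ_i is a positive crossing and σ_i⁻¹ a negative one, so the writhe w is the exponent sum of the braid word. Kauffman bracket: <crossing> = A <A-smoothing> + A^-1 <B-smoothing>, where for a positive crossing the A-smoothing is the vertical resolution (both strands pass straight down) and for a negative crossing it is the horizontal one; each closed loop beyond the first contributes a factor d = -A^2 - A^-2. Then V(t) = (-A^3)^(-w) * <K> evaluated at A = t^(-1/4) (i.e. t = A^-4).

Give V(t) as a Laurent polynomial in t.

t^-1 - 2*t^-2 + 3*t^-3 - 2*t^-4 + 3*t^-5 - 2*t^-6 + t^-7 - t^-8

Derivation:
Reading the diagram top to bottom ('/'-over between positions i,i+1 = s_i, '\'-over = s_i^-1): braid word = s1^-1 s1^-1 s2 s1^-1 s2^-1 s3^-1 s2 s3^-1 s2^-1 s2^-1 s1.
The presented braid s1^-1 s1^-1 s2 s1^-1 s2^-1 s3^-1 s2 s3^-1 s2^-1 s2^-1 s1 on 4 strands reduces by inverse Markov moves (closure unchanged at each step):
  Deconjugate: the word is γ·β·γ⁻¹ with γ = s1^-1 (prefix) and γ⁻¹ = s1 (suffix); strip both.
Reduced to β = s1^-1 s2 s1^-1 s2^-1 s3^-1 s2 s3^-1 s2^-1 s2^-1 on 4 strands, 9 crossings.
Compute on β:
Braid: s1^-1 s2 s1^-1 s2^-1 s3^-1 s2 s3^-1 s2^-1 s2^-1 on 4 strands, 9 crossings.
Writhe w = (#positive) - (#negative) = 2 - 7 = -5.
Enumerate smoothing states for the bracket polynomial. There are 2^9 = 512 states.
Each crossing splits two ways (0=vertical, 1=horizontal). The state's weight is A^(#A-smoothings - #B-smoothings) * d^(loops - 1).
Tabulate the states by total A-exponent and number of loops L (A-exp: L × count):
  A^9: L=5 ×1
  A^7: L=4 ×9
  A^5: L=3 ×30, L=5 ×6
  A^3: L=2 ×45, L=4 ×37, L=6 ×2
  A^1: L=1 ×27, L=3 ×78, L=5 ×21
  A^-1: L=2 ×67, L=4 ×53, L=6 ×6
  A^-3: L=1 ×12, L=3 ×53, L=5 ×18, L=7 ×1
  A^-5: L=2 ×14, L=4 ×19, L=6 ×3
  A^-7: L=3 ×6, L=5 ×3
  A^-9: L=4 ×1
Each group contributes A^e * Σ count * d^(L-1):
Powers of d = -A^2 - A^-2: d^2 = A^4 + 2 + A^-4; d^3 = -A^6 - 3*A^2 - 3*A^-2 - A^-6; d^4 = A^8 + 4*A^4 + 6 + 4*A^-4 + A^-8; d^5 = -A^10 - 5*A^6 - 10*A^2 - 10*A^-2 - 5*A^-6 - A^-10; d^6 = A^12 + 6*A^8 + 15*A^4 + 20 + 15*A^-4 + 6*A^-8 + A^-12.
  A^9 * (d^4) = A^17 + 4*A^13 + 6*A^9 + 4*A^5 + A
  A^7 * (9*d^3) = -9*A^13 - 27*A^9 - 27*A^5 - 9*A
  A^5 * (30*d^2 + 6*d^4) = 6*A^13 + 54*A^9 + 96*A^5 + 54*A + 6*A^-3
  A^3 * (45*d + 37*d^3 + 2*d^5) = -2*A^13 - 47*A^9 - 176*A^5 - 176*A - 47*A^-3 - 2*A^-7
  A^1 * (27 + 78*d^2 + 21*d^4) = 21*A^9 + 162*A^5 + 309*A + 162*A^-3 + 21*A^-7
  A^-1 * (67*d + 53*d^3 + 6*d^5) = -6*A^9 - 83*A^5 - 286*A - 286*A^-3 - 83*A^-7 - 6*A^-11
  A^-3 * (12 + 53*d^2 + 18*d^4 + d^6) = A^9 + 24*A^5 + 140*A + 246*A^-3 + 140*A^-7 + 24*A^-11 + A^-15
  A^-5 * (14*d + 19*d^3 + 3*d^5) = -3*A^5 - 34*A - 101*A^-3 - 101*A^-7 - 34*A^-11 - 3*A^-15
  A^-7 * (6*d^2 + 3*d^4) = 3*A + 18*A^-3 + 30*A^-7 + 18*A^-11 + 3*A^-15
  A^-9 * (d^3) = -A^-3 - 3*A^-7 - 3*A^-11 - A^-15
Summing the groups: <K> = A^17 - A^13 + 2*A^9 - 3*A^5 + 2*A - 3*A^-3 + 2*A^-7 - A^-11
Normalise by the writhe: (-A^3)^(-w) = (-A^3)^(5) = -A^15, so f(A) = -A^15 * <K> = -A^32 + A^28 - 2*A^24 + 3*A^20 - 2*A^16 + 3*A^12 - 2*A^8 + A^4.
Substitute A = t^(-1/4), i.e. A^e → t^(-e/4): V(t) = t^-1 - 2*t^-2 + 3*t^-3 - 2*t^-4 + 3*t^-5 - 2*t^-6 + t^-7 - t^-8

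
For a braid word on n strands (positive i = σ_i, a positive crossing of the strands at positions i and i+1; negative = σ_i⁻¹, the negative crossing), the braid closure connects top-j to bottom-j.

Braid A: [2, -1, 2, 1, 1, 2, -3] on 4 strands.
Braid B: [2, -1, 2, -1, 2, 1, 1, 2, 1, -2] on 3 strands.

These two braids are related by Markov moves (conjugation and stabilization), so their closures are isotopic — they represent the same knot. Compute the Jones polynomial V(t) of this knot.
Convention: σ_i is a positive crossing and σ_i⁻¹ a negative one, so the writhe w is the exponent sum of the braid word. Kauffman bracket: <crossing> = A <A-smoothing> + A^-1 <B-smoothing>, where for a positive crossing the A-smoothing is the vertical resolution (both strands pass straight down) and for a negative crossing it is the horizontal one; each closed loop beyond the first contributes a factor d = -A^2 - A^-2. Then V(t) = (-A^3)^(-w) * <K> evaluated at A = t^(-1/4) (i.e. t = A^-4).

-t^6 + t^5 - t^4 + 2*t^3 - t^2 + t

Derivation:
Markov-equivalent braids have isotopic closures, hence identical knot invariants. Strip the Markov moves from each word to reach a common short braid β, then compute V(t) once on β.
Braid A: s2 s1^-1 s2 s1 s1 s2 s3^-1 on 4 strands reduces by inverse Markov moves (closure unchanged at each step):
  Destabilize: the word has the form β·s3^-1 where s3^-1 occurs only as the final letter (β ∈ B_3); drop it and the last strand → 3 strands.
Reduced to β = s2 s1^-1 s2 s1 s1 s2 on 3 strands, 6 crossings.
Braid B: s2 s1^-1 s2 s1^-1 s2 s1 s1 s2 s1 s2^-1 on 3 strands reduces by inverse Markov moves (closure unchanged at each step):
  Deconjugate: the word is γ·β·γ⁻¹ with γ = s2 s1^-1 (prefix) and γ⁻¹ = s1 s2^-1 (suffix); strip both.
Reduced to β = s2 s1^-1 s2 s1 s1 s2 on 3 strands, 6 crossings.
Both give the same β = s2 s1^-1 s2 s1 s1 s2 on 3 strands, so one state sum suffices:
Braid: s2 s1^-1 s2 s1 s1 s2 on 3 strands, 6 crossings.
Writhe w = (#positive) - (#negative) = 5 - 1 = 4.
Enumerate smoothing states for the bracket polynomial. There are 2^6 = 64 states.
For each crossing: s=0 is the vertical smoothing, s=1 horizontal. Crossing k contributes A^(sign_k * (1 - 2*s_k)); loop factor d = -A^2 - A^-2.
Tabulate the states by total A-exponent and number of loops L (A-exp: L × count):
  A^6: L=2 ×1
  A^4: L=1 ×3, L=3 ×3
  A^2: L=2 ×14, L=4 ×1
  A^0: L=1 ×10, L=3 ×10
  A^-2: L=2 ×13, L=4 ×2
  A^-4: L=3 ×6
  A^-6: L=4 ×1
Each group contributes A^e * Σ count * d^(L-1):
Powers of d = -A^2 - A^-2: d^2 = A^4 + 2 + A^-4; d^3 = -A^6 - 3*A^2 - 3*A^-2 - A^-6.
  A^6 * (d) = -A^8 - A^4
  A^4 * (3 + 3*d^2) = 3*A^8 + 9*A^4 + 3
  A^2 * (14*d + d^3) = -A^8 - 17*A^4 - 17 - A^-4
  A^0 * (10 + 10*d^2) = 10*A^4 + 30 + 10*A^-4
  A^-2 * (13*d + 2*d^3) = -2*A^4 - 19 - 19*A^-4 - 2*A^-8
  A^-4 * (6*d^2) = 6 + 12*A^-4 + 6*A^-8
  A^-6 * (d^3) = -1 - 3*A^-4 - 3*A^-8 - A^-12
Summing the groups: <K> = A^8 - A^4 + 2 - A^-4 + A^-8 - A^-12
Normalise by the writhe: (-A^3)^(-w) = (-A^3)^(-4) = A^-12, so f(A) = A^-12 * <K> = A^-4 - A^-8 + 2*A^-12 - A^-16 + A^-20 - A^-24.
Substitute A = t^(-1/4), i.e. A^e → t^(-e/4): V(t) = -t^6 + t^5 - t^4 + 2*t^3 - t^2 + t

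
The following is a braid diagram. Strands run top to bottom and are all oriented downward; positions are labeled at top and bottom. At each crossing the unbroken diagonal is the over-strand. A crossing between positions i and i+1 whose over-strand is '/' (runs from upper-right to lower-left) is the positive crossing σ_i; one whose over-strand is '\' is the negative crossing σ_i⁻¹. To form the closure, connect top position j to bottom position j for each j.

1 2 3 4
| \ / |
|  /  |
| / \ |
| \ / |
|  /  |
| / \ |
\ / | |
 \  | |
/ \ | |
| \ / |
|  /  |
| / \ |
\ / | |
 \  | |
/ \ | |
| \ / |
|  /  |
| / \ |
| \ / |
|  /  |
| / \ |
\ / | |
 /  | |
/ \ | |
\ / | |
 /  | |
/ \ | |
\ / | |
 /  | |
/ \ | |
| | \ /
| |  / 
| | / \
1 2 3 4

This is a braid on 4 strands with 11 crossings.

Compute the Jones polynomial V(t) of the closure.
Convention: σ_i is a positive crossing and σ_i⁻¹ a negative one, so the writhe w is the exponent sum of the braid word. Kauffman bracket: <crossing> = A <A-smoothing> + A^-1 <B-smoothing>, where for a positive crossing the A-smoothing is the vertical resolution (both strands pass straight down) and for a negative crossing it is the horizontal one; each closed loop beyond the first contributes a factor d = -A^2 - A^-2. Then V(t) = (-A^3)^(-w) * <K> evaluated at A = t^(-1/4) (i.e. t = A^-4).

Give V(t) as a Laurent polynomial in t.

t^10 - 4*t^9 + 6*t^8 - 8*t^7 + 9*t^6 - 8*t^5 + 7*t^4 - 4*t^3 + 2*t^2

Derivation:
Reading the diagram top to bottom ('/'-over between positions i,i+1 = s_i, '\'-over = s_i^-1): braid word = s2 s2 s1^-1 s2 s1^-1 s2 s2 s1 s1 s1 s3.
The presented braid s2 s2 s1^-1 s2 s1^-1 s2 s2 s1 s1 s1 s3 on 4 strands reduces by inverse Markov moves (closure unchanged at each step):
  Destabilize: the word has the form β·s3 where s3 occurs only as the final letter (β ∈ B_3); drop it and the last strand → 3 strands.
Reduced to β = s2 s2 s1^-1 s2 s1^-1 s2 s2 s1 s1 s1 on 3 strands, 10 crossings.
Compute on β:
Braid: s2 s2 s1^-1 s2 s1^-1 s2 s2 s1 s1 s1 on 3 strands, 10 crossings.
Writhe w = (#positive) - (#negative) = 8 - 2 = 6.
Computing the Kauffman bracket via state sum. There are 2^10 = 1024 states.
Each crossing splits two ways (0=vertical, 1=horizontal). The state's weight is A^(#A-smoothings - #B-smoothings) * d^(loops - 1).
Tabulate the states by total A-exponent and number of loops L (A-exp: L × count):
  A^10: L=3 ×1
  A^8: L=2 ×7, L=4 ×3
  A^6: L=1 ×14, L=3 ×28, L=5 ×3
  A^4: L=2 ×88, L=4 ×31, L=6 ×1
  A^2: L=1 ×63, L=3 ×133, L=5 ×14
  A^0: L=2 ×159, L=4 ×91, L=6 ×2
  A^-2: L=3 ×180, L=5 ×30
  A^-4: L=4 ×116, L=6 ×4
  A^-6: L=5 ×45
  A^-8: L=6 ×10
  A^-10: L=7 ×1
Each group contributes A^e * Σ count * d^(L-1):
Powers of d = -A^2 - A^-2: d^2 = A^4 + 2 + A^-4; d^3 = -A^6 - 3*A^2 - 3*A^-2 - A^-6; d^4 = A^8 + 4*A^4 + 6 + 4*A^-4 + A^-8; d^5 = -A^10 - 5*A^6 - 10*A^2 - 10*A^-2 - 5*A^-6 - A^-10; d^6 = A^12 + 6*A^8 + 15*A^4 + 20 + 15*A^-4 + 6*A^-8 + A^-12.
  A^10 * (d^2) = A^14 + 2*A^10 + A^6
  A^8 * (7*d + 3*d^3) = -3*A^14 - 16*A^10 - 16*A^6 - 3*A^2
  A^6 * (14 + 28*d^2 + 3*d^4) = 3*A^14 + 40*A^10 + 88*A^6 + 40*A^2 + 3*A^-2
  A^4 * (88*d + 31*d^3 + d^5) = -A^14 - 36*A^10 - 191*A^6 - 191*A^2 - 36*A^-2 - A^-6
  A^2 * (63 + 133*d^2 + 14*d^4) = 14*A^10 + 189*A^6 + 413*A^2 + 189*A^-2 + 14*A^-6
  A^0 * (159*d + 91*d^3 + 2*d^5) = -2*A^10 - 101*A^6 - 452*A^2 - 452*A^-2 - 101*A^-6 - 2*A^-10
  A^-2 * (180*d^2 + 30*d^4) = 30*A^6 + 300*A^2 + 540*A^-2 + 300*A^-6 + 30*A^-10
  A^-4 * (116*d^3 + 4*d^5) = -4*A^6 - 136*A^2 - 388*A^-2 - 388*A^-6 - 136*A^-10 - 4*A^-14
  A^-6 * (45*d^4) = 45*A^2 + 180*A^-2 + 270*A^-6 + 180*A^-10 + 45*A^-14
  A^-8 * (10*d^5) = -10*A^2 - 50*A^-2 - 100*A^-6 - 100*A^-10 - 50*A^-14 - 10*A^-18
  A^-10 * (d^6) = A^2 + 6*A^-2 + 15*A^-6 + 20*A^-10 + 15*A^-14 + 6*A^-18 + A^-22
Summing the groups: <K> = 2*A^10 - 4*A^6 + 7*A^2 - 8*A^-2 + 9*A^-6 - 8*A^-10 + 6*A^-14 - 4*A^-18 + A^-22
Normalise by the writhe: (-A^3)^(-w) = (-A^3)^(-6) = A^-18, so f(A) = A^-18 * <K> = 2*A^-8 - 4*A^-12 + 7*A^-16 - 8*A^-20 + 9*A^-24 - 8*A^-28 + 6*A^-32 - 4*A^-36 + A^-40.
Substitute A = t^(-1/4), i.e. A^e → t^(-e/4): V(t) = t^10 - 4*t^9 + 6*t^8 - 8*t^7 + 9*t^6 - 8*t^5 + 7*t^4 - 4*t^3 + 2*t^2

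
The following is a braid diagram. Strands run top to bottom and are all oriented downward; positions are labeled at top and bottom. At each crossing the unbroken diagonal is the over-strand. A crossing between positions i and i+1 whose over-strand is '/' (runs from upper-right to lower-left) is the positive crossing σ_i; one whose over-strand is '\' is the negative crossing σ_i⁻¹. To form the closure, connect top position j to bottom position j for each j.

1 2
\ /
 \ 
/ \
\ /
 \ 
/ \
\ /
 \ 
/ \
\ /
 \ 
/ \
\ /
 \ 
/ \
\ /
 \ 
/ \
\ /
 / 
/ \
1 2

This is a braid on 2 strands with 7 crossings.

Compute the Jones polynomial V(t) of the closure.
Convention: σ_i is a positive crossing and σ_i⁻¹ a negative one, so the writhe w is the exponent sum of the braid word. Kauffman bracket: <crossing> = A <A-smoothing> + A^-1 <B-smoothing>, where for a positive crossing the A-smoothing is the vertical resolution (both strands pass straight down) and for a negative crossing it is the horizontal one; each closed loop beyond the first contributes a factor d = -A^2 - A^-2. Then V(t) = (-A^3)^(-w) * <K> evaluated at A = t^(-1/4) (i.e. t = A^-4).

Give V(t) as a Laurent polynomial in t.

t^-2 + t^-4 - t^-5 + t^-6 - t^-7

Derivation:
Reading the diagram top to bottom ('/'-over between positions i,i+1 = s_i, '\'-over = s_i^-1): braid word = s1^-1 s1^-1 s1^-1 s1^-1 s1^-1 s1^-1 s1.
The presented braid s1^-1 s1^-1 s1^-1 s1^-1 s1^-1 s1^-1 s1 on 2 strands reduces by inverse Markov moves (closure unchanged at each step):
  Deconjugate: the word is γ·β·γ⁻¹ with γ = s1^-1 (prefix) and γ⁻¹ = s1 (suffix); strip both.
Reduced to β = s1^-1 s1^-1 s1^-1 s1^-1 s1^-1 on 2 strands, 5 crossings.
Compute on β:
Braid: s1^-1 s1^-1 s1^-1 s1^-1 s1^-1 on 2 strands, 5 crossings.
Writhe w = (#positive) - (#negative) = 0 - 5 = -5.
State-sum expansion of <K>. There are 2^5 = 32 states.
Each crossing splits two ways (0=vertical, 1=horizontal). The state's weight is A^(#A-smoothings - #B-smoothings) * d^(loops - 1).
  state 00000: A-exp=-5, loops=2, term = A^-5 * d^1
  state 00001: A-exp=-3, loops=1, term = A^-3 * d^0
  state 00010: A-exp=-3, loops=1, term = A^-3 * d^0
  state 00011: A-exp=-1, loops=2, term = A^-1 * d^1
  state 00100: A-exp=-3, loops=1, term = A^-3 * d^0
  state 00101: A-exp=-1, loops=2, term = A^-1 * d^1
  state 00110: A-exp=-1, loops=2, term = A^-1 * d^1
  state 00111: A-exp=+1, loops=3, term = A^1 * d^2
  state 01000: A-exp=-3, loops=1, term = A^-3 * d^0
  state 01001: A-exp=-1, loops=2, term = A^-1 * d^1
  state 01010: A-exp=-1, loops=2, term = A^-1 * d^1
  state 01011: A-exp=+1, loops=3, term = A^1 * d^2
  state 01100: A-exp=-1, loops=2, term = A^-1 * d^1
  state 01101: A-exp=+1, loops=3, term = A^1 * d^2
  state 01110: A-exp=+1, loops=3, term = A^1 * d^2
  state 01111: A-exp=+3, loops=4, term = A^3 * d^3
  state 10000: A-exp=-3, loops=1, term = A^-3 * d^0
  state 10001: A-exp=-1, loops=2, term = A^-1 * d^1
  state 10010: A-exp=-1, loops=2, term = A^-1 * d^1
  state 10011: A-exp=+1, loops=3, term = A^1 * d^2
  state 10100: A-exp=-1, loops=2, term = A^-1 * d^1
  state 10101: A-exp=+1, loops=3, term = A^1 * d^2
  state 10110: A-exp=+1, loops=3, term = A^1 * d^2
  state 10111: A-exp=+3, loops=4, term = A^3 * d^3
  state 11000: A-exp=-1, loops=2, term = A^-1 * d^1
  state 11001: A-exp=+1, loops=3, term = A^1 * d^2
  state 11010: A-exp=+1, loops=3, term = A^1 * d^2
  state 11011: A-exp=+3, loops=4, term = A^3 * d^3
  state 11100: A-exp=+1, loops=3, term = A^1 * d^2
  state 11101: A-exp=+3, loops=4, term = A^3 * d^3
  state 11110: A-exp=+3, loops=4, term = A^3 * d^3
  state 11111: A-exp=+5, loops=5, term = A^5 * d^4
Collect the terms by A-exponent (count of states per loop number):
Powers of d = -A^2 - A^-2: d^2 = A^4 + 2 + A^-4; d^3 = -A^6 - 3*A^2 - 3*A^-2 - A^-6; d^4 = A^8 + 4*A^4 + 6 + 4*A^-4 + A^-8.
  A^5 * (d^4) = A^13 + 4*A^9 + 6*A^5 + 4*A + A^-3
  A^3 * (5*d^3) = -5*A^9 - 15*A^5 - 15*A - 5*A^-3
  A^1 * (10*d^2) = 10*A^5 + 20*A + 10*A^-3
  A^-1 * (10*d) = -10*A - 10*A^-3
  A^-3 * (5) = 5*A^-3
  A^-5 * (d) = -A^-3 - A^-7
Summing the groups: <K> = A^13 - A^9 + A^5 - A - A^-7
Normalise by the writhe: (-A^3)^(-w) = (-A^3)^(5) = -A^15, so f(A) = -A^15 * <K> = -A^28 + A^24 - A^20 + A^16 + A^8.
Substitute A = t^(-1/4), i.e. A^e → t^(-e/4): V(t) = t^-2 + t^-4 - t^-5 + t^-6 - t^-7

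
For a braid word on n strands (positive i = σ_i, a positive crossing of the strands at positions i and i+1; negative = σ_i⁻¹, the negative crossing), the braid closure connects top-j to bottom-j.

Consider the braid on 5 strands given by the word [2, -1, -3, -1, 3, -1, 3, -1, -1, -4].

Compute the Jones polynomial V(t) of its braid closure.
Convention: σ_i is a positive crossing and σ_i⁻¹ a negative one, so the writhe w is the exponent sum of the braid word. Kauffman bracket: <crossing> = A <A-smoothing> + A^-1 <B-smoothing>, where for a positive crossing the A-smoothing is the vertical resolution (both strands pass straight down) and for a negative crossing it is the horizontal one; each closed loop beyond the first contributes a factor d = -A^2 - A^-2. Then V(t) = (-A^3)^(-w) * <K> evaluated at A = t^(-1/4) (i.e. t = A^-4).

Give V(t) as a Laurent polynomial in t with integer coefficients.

t^-2 + t^-4 - t^-5 + t^-6 - t^-7

Derivation:
The presented braid s2 s1^-1 s3^-1 s1^-1 s3 s1^-1 s3 s1^-1 s1^-1 s4^-1 on 5 strands reduces by inverse Markov moves (closure unchanged at each step):
  Destabilize: the word has the form β·s4^-1 where s4^-1 occurs only as the final letter (β ∈ B_4); drop it and the last strand → 4 strands.
Reduced to β = s2 s1^-1 s3^-1 s1^-1 s3 s1^-1 s3 s1^-1 s1^-1 on 4 strands, 9 crossings.
Compute on β:
Braid: s2 s1^-1 s3^-1 s1^-1 s3 s1^-1 s3 s1^-1 s1^-1 on 4 strands, 9 crossings.
Writhe w = (#positive) - (#negative) = 3 - 6 = -3.
Enumerate smoothing states for the bracket polynomial. There are 2^9 = 512 states.
Smooth each crossing (0=||, 1=⌣⌢); contribution A^(Σ sign_k(1-2s_k)) * d^(L-1).
Tabulate the states by total A-exponent and number of loops L (A-exp: L × count):
  A^9: L=6 ×1
  A^7: L=5 ×6, L=7 ×3
  A^5: L=4 ×15, L=6 ×20, L=8 ×1
  A^3: L=3 ×20, L=5 ×57, L=7 ×7
  A^1: L=2 ×15, L=4 ×90, L=6 ×21
  A^-1: L=1 ×5, L=3 ×86, L=5 ×35
  A^-3: L=2 ×46, L=4 ×38
  A^-5: L=1 ×10, L=3 ×25, L=5 ×1
  A^-7: L=2 ×7, L=4 ×2
  A^-9: L=3 ×1
Each group contributes A^e * Σ count * d^(L-1):
Powers of d = -A^2 - A^-2: d^2 = A^4 + 2 + A^-4; d^3 = -A^6 - 3*A^2 - 3*A^-2 - A^-6; d^4 = A^8 + 4*A^4 + 6 + 4*A^-4 + A^-8; d^5 = -A^10 - 5*A^6 - 10*A^2 - 10*A^-2 - 5*A^-6 - A^-10; d^6 = A^12 + 6*A^8 + 15*A^4 + 20 + 15*A^-4 + 6*A^-8 + A^-12; d^7 = -A^14 - 7*A^10 - 21*A^6 - 35*A^2 - 35*A^-2 - 21*A^-6 - 7*A^-10 - A^-14.
  A^9 * (d^5) = -A^19 - 5*A^15 - 10*A^11 - 10*A^7 - 5*A^3 - A^-1
  A^7 * (6*d^4 + 3*d^6) = 3*A^19 + 24*A^15 + 69*A^11 + 96*A^7 + 69*A^3 + 24*A^-1 + 3*A^-5
  A^5 * (15*d^3 + 20*d^5 + d^7) = -A^19 - 27*A^15 - 136*A^11 - 280*A^7 - 280*A^3 - 136*A^-1 - 27*A^-5 - A^-9
  A^3 * (20*d^2 + 57*d^4 + 7*d^6) = 7*A^15 + 99*A^11 + 353*A^7 + 522*A^3 + 353*A^-1 + 99*A^-5 + 7*A^-9
  A^1 * (15*d + 90*d^3 + 21*d^5) = -21*A^11 - 195*A^7 - 495*A^3 - 495*A^-1 - 195*A^-5 - 21*A^-9
  A^-1 * (5 + 86*d^2 + 35*d^4) = 35*A^7 + 226*A^3 + 387*A^-1 + 226*A^-5 + 35*A^-9
  A^-3 * (46*d + 38*d^3) = -38*A^3 - 160*A^-1 - 160*A^-5 - 38*A^-9
  A^-5 * (10 + 25*d^2 + d^4) = A^3 + 29*A^-1 + 66*A^-5 + 29*A^-9 + A^-13
  A^-7 * (7*d + 2*d^3) = -2*A^-1 - 13*A^-5 - 13*A^-9 - 2*A^-13
  A^-9 * (d^2) = A^-5 + 2*A^-9 + A^-13
Summing the groups: <K> = A^19 - A^15 + A^11 - A^7 - A^-1
Normalise by the writhe: (-A^3)^(-w) = (-A^3)^(3) = -A^9, so f(A) = -A^9 * <K> = -A^28 + A^24 - A^20 + A^16 + A^8.
Substitute A = t^(-1/4), i.e. A^e → t^(-e/4): V(t) = t^-2 + t^-4 - t^-5 + t^-6 - t^-7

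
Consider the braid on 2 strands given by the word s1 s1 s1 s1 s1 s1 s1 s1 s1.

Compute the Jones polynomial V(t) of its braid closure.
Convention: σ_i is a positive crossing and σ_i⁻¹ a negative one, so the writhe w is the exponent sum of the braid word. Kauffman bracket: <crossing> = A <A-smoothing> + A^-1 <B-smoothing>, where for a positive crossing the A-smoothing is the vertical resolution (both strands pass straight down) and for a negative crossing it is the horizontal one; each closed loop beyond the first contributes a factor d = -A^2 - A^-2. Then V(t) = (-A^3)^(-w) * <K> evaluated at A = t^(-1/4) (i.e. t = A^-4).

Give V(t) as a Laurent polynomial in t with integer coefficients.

Braid: s1 s1 s1 s1 s1 s1 s1 s1 s1 on 2 strands, 9 crossings.
Writhe w = (#positive) - (#negative) = 9 - 0 = 9.
Enumerate smoothing states for the bracket polynomial. There are 2^9 = 512 states.
Smooth each crossing (0=||, 1=⌣⌢); contribution A^(Σ sign_k(1-2s_k)) * d^(L-1).
Tabulate the states by total A-exponent and number of loops L (A-exp: L × count):
  A^9: L=2 ×1
  A^7: L=1 ×9
  A^5: L=2 ×36
  A^3: L=3 ×84
  A^1: L=4 ×126
  A^-1: L=5 ×126
  A^-3: L=6 ×84
  A^-5: L=7 ×36
  A^-7: L=8 ×9
  A^-9: L=9 ×1
Each group contributes A^e * Σ count * d^(L-1):
Powers of d = -A^2 - A^-2: d^2 = A^4 + 2 + A^-4; d^3 = -A^6 - 3*A^2 - 3*A^-2 - A^-6; d^4 = A^8 + 4*A^4 + 6 + 4*A^-4 + A^-8; d^5 = -A^10 - 5*A^6 - 10*A^2 - 10*A^-2 - 5*A^-6 - A^-10; d^6 = A^12 + 6*A^8 + 15*A^4 + 20 + 15*A^-4 + 6*A^-8 + A^-12; d^7 = -A^14 - 7*A^10 - 21*A^6 - 35*A^2 - 35*A^-2 - 21*A^-6 - 7*A^-10 - A^-14; d^8 = A^16 + 8*A^12 + 28*A^8 + 56*A^4 + 70 + 56*A^-4 + 28*A^-8 + 8*A^-12 + A^-16.
  A^9 * (d) = -A^11 - A^7
  A^7 * (9) = 9*A^7
  A^5 * (36*d) = -36*A^7 - 36*A^3
  A^3 * (84*d^2) = 84*A^7 + 168*A^3 + 84*A^-1
  A^1 * (126*d^3) = -126*A^7 - 378*A^3 - 378*A^-1 - 126*A^-5
  A^-1 * (126*d^4) = 126*A^7 + 504*A^3 + 756*A^-1 + 504*A^-5 + 126*A^-9
  A^-3 * (84*d^5) = -84*A^7 - 420*A^3 - 840*A^-1 - 840*A^-5 - 420*A^-9 - 84*A^-13
  A^-5 * (36*d^6) = 36*A^7 + 216*A^3 + 540*A^-1 + 720*A^-5 + 540*A^-9 + 216*A^-13 + 36*A^-17
  A^-7 * (9*d^7) = -9*A^7 - 63*A^3 - 189*A^-1 - 315*A^-5 - 315*A^-9 - 189*A^-13 - 63*A^-17 - 9*A^-21
  A^-9 * (d^8) = A^7 + 8*A^3 + 28*A^-1 + 56*A^-5 + 70*A^-9 + 56*A^-13 + 28*A^-17 + 8*A^-21 + A^-25
Summing the groups: <K> = -A^11 - A^3 + A^-1 - A^-5 + A^-9 - A^-13 + A^-17 - A^-21 + A^-25
Normalise by the writhe: (-A^3)^(-w) = (-A^3)^(-9) = -A^-27, so f(A) = -A^-27 * <K> = A^-16 + A^-24 - A^-28 + A^-32 - A^-36 + A^-40 - A^-44 + A^-48 - A^-52.
Substitute A = t^(-1/4), i.e. A^e → t^(-e/4): V(t) = -t^13 + t^12 - t^11 + t^10 - t^9 + t^8 - t^7 + t^6 + t^4

Answer: -t^13 + t^12 - t^11 + t^10 - t^9 + t^8 - t^7 + t^6 + t^4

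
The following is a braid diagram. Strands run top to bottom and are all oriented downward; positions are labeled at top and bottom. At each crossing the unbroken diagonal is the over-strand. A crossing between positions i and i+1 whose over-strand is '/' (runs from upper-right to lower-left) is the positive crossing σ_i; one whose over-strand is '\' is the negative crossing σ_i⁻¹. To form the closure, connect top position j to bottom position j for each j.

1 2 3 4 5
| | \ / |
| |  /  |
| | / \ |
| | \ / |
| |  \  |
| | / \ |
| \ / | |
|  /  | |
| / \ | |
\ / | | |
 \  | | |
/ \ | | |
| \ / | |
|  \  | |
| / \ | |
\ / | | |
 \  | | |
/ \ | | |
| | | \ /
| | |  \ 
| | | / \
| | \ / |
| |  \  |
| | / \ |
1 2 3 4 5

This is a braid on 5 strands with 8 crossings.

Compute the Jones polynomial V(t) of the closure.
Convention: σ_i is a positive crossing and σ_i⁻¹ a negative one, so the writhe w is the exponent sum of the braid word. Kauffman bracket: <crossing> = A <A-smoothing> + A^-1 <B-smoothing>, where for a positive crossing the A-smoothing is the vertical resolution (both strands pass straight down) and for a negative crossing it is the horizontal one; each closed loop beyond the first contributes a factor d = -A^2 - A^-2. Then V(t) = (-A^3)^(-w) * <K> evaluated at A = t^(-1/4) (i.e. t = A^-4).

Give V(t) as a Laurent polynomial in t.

1

Derivation:
Reading the diagram top to bottom ('/'-over between positions i,i+1 = s_i, '\'-over = s_i^-1): braid word = s3 s3^-1 s2 s1^-1 s2^-1 s1^-1 s4^-1 s3^-1.
The presented braid s3 s3^-1 s2 s1^-1 s2^-1 s1^-1 s4^-1 s3^-1 on 5 strands reduces by inverse Markov moves (closure unchanged at each step):
  Deconjugate: the word is γ·β·γ⁻¹ with γ = s3 (prefix) and γ⁻¹ = s3^-1 (suffix); strip both.
  Destabilize: the word has the form β·s4^-1 where s4^-1 occurs only as the final letter (β ∈ B_4); drop it and the last strand → 4 strands.
Reduced to β = s3^-1 s2 s1^-1 s2^-1 s1^-1 on 4 strands, 5 crossings.
Compute on β:
Braid: s3^-1 s2 s1^-1 s2^-1 s1^-1 on 4 strands, 5 crossings.
Writhe w = (#positive) - (#negative) = 1 - 4 = -3.
Computing the Kauffman bracket via state sum. There are 2^5 = 32 states.
Smooth each crossing (0=||, 1=⌣⌢); contribution A^(Σ sign_k(1-2s_k)) * d^(L-1).
  state 00000: A-exp=-3, loops=4, term = A^-3 * d^3
  state 00001: A-exp=-1, loops=3, term = A^-1 * d^2
  state 00010: A-exp=-1, loops=3, term = A^-1 * d^2
  state 00011: A-exp=+1, loops=2, term = A^1 * d^1
  state 00100: A-exp=-1, loops=3, term = A^-1 * d^2
  state 00101: A-exp=+1, loops=4, term = A^1 * d^3
  state 00110: A-exp=+1, loops=2, term = A^1 * d^1
  state 00111: A-exp=+3, loops=3, term = A^3 * d^2
  state 01000: A-exp=-5, loops=3, term = A^-5 * d^2
  state 01001: A-exp=-3, loops=2, term = A^-3 * d^1
  state 01010: A-exp=-3, loops=4, term = A^-3 * d^3
  state 01011: A-exp=-1, loops=3, term = A^-1 * d^2
  state 01100: A-exp=-3, loops=2, term = A^-3 * d^1
  state 01101: A-exp=-1, loops=3, term = A^-1 * d^2
  state 01110: A-exp=-1, loops=3, term = A^-1 * d^2
  state 01111: A-exp=+1, loops=2, term = A^1 * d^1
  state 10000: A-exp=-1, loops=3, term = A^-1 * d^2
  state 10001: A-exp=+1, loops=2, term = A^1 * d^1
  state 10010: A-exp=+1, loops=2, term = A^1 * d^1
  state 10011: A-exp=+3, loops=1, term = A^3 * d^0
  state 10100: A-exp=+1, loops=2, term = A^1 * d^1
  state 10101: A-exp=+3, loops=3, term = A^3 * d^2
  state 10110: A-exp=+3, loops=1, term = A^3 * d^0
  state 10111: A-exp=+5, loops=2, term = A^5 * d^1
  state 11000: A-exp=-3, loops=2, term = A^-3 * d^1
  state 11001: A-exp=-1, loops=1, term = A^-1 * d^0
  state 11010: A-exp=-1, loops=3, term = A^-1 * d^2
  state 11011: A-exp=+1, loops=2, term = A^1 * d^1
  state 11100: A-exp=-1, loops=1, term = A^-1 * d^0
  state 11101: A-exp=+1, loops=2, term = A^1 * d^1
  state 11110: A-exp=+1, loops=2, term = A^1 * d^1
  state 11111: A-exp=+3, loops=1, term = A^3 * d^0
Collect the terms by A-exponent (count of states per loop number):
Powers of d = -A^2 - A^-2: d^2 = A^4 + 2 + A^-4; d^3 = -A^6 - 3*A^2 - 3*A^-2 - A^-6.
  A^5 * (d) = -A^7 - A^3
  A^3 * (3 + 2*d^2) = 2*A^7 + 7*A^3 + 2*A^-1
  A^1 * (9*d + d^3) = -A^7 - 12*A^3 - 12*A^-1 - A^-5
  A^-1 * (2 + 8*d^2) = 8*A^3 + 18*A^-1 + 8*A^-5
  A^-3 * (3*d + 2*d^3) = -2*A^3 - 9*A^-1 - 9*A^-5 - 2*A^-9
  A^-5 * (d^2) = A^-1 + 2*A^-5 + A^-9
Summing the groups: <K> = -A^-9
Normalise by the writhe: (-A^3)^(-w) = (-A^3)^(3) = -A^9, so f(A) = -A^9 * <K> = 1.
Substitute A = t^(-1/4), i.e. A^e → t^(-e/4): V(t) = 1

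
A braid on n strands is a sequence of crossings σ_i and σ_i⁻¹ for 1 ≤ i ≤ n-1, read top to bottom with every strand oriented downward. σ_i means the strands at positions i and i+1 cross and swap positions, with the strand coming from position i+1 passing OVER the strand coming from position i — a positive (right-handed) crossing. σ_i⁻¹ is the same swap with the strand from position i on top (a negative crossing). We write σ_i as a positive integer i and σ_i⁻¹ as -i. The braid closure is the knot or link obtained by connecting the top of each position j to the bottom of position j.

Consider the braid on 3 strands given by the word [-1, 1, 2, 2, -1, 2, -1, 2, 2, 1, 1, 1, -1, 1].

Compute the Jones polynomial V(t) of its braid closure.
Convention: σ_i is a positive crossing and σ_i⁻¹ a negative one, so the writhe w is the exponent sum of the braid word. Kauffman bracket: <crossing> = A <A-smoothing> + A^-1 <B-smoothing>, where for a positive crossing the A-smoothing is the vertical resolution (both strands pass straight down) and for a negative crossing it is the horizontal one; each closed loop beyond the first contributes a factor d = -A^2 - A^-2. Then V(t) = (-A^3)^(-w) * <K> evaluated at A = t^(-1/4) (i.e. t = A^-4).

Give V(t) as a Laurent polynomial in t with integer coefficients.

The presented braid s1^-1 s1 s2 s2 s1^-1 s2 s1^-1 s2 s2 s1 s1 s1 s1^-1 s1 on 3 strands reduces by inverse Markov moves (closure unchanged at each step):
  Deconjugate: the word is γ·β·γ⁻¹ with γ = s1^-1 (prefix) and γ⁻¹ = s1 (suffix); strip both.
  Deconjugate: the word is γ·β·γ⁻¹ with γ = s1 (prefix) and γ⁻¹ = s1^-1 (suffix); strip both.
Reduced to β = s2 s2 s1^-1 s2 s1^-1 s2 s2 s1 s1 s1 on 3 strands, 10 crossings.
Compute on β:
Braid: s2 s2 s1^-1 s2 s1^-1 s2 s2 s1 s1 s1 on 3 strands, 10 crossings.
Writhe w = (#positive) - (#negative) = 8 - 2 = 6.
State-sum expansion of <K>. There are 2^10 = 1024 states.
Each crossing splits two ways (0=vertical, 1=horizontal). The state's weight is A^(#A-smoothings - #B-smoothings) * d^(loops - 1).
Tabulate the states by total A-exponent and number of loops L (A-exp: L × count):
  A^10: L=3 ×1
  A^8: L=2 ×7, L=4 ×3
  A^6: L=1 ×14, L=3 ×28, L=5 ×3
  A^4: L=2 ×88, L=4 ×31, L=6 ×1
  A^2: L=1 ×63, L=3 ×133, L=5 ×14
  A^0: L=2 ×159, L=4 ×91, L=6 ×2
  A^-2: L=3 ×180, L=5 ×30
  A^-4: L=4 ×116, L=6 ×4
  A^-6: L=5 ×45
  A^-8: L=6 ×10
  A^-10: L=7 ×1
Each group contributes A^e * Σ count * d^(L-1):
Powers of d = -A^2 - A^-2: d^2 = A^4 + 2 + A^-4; d^3 = -A^6 - 3*A^2 - 3*A^-2 - A^-6; d^4 = A^8 + 4*A^4 + 6 + 4*A^-4 + A^-8; d^5 = -A^10 - 5*A^6 - 10*A^2 - 10*A^-2 - 5*A^-6 - A^-10; d^6 = A^12 + 6*A^8 + 15*A^4 + 20 + 15*A^-4 + 6*A^-8 + A^-12.
  A^10 * (d^2) = A^14 + 2*A^10 + A^6
  A^8 * (7*d + 3*d^3) = -3*A^14 - 16*A^10 - 16*A^6 - 3*A^2
  A^6 * (14 + 28*d^2 + 3*d^4) = 3*A^14 + 40*A^10 + 88*A^6 + 40*A^2 + 3*A^-2
  A^4 * (88*d + 31*d^3 + d^5) = -A^14 - 36*A^10 - 191*A^6 - 191*A^2 - 36*A^-2 - A^-6
  A^2 * (63 + 133*d^2 + 14*d^4) = 14*A^10 + 189*A^6 + 413*A^2 + 189*A^-2 + 14*A^-6
  A^0 * (159*d + 91*d^3 + 2*d^5) = -2*A^10 - 101*A^6 - 452*A^2 - 452*A^-2 - 101*A^-6 - 2*A^-10
  A^-2 * (180*d^2 + 30*d^4) = 30*A^6 + 300*A^2 + 540*A^-2 + 300*A^-6 + 30*A^-10
  A^-4 * (116*d^3 + 4*d^5) = -4*A^6 - 136*A^2 - 388*A^-2 - 388*A^-6 - 136*A^-10 - 4*A^-14
  A^-6 * (45*d^4) = 45*A^2 + 180*A^-2 + 270*A^-6 + 180*A^-10 + 45*A^-14
  A^-8 * (10*d^5) = -10*A^2 - 50*A^-2 - 100*A^-6 - 100*A^-10 - 50*A^-14 - 10*A^-18
  A^-10 * (d^6) = A^2 + 6*A^-2 + 15*A^-6 + 20*A^-10 + 15*A^-14 + 6*A^-18 + A^-22
Summing the groups: <K> = 2*A^10 - 4*A^6 + 7*A^2 - 8*A^-2 + 9*A^-6 - 8*A^-10 + 6*A^-14 - 4*A^-18 + A^-22
Normalise by the writhe: (-A^3)^(-w) = (-A^3)^(-6) = A^-18, so f(A) = A^-18 * <K> = 2*A^-8 - 4*A^-12 + 7*A^-16 - 8*A^-20 + 9*A^-24 - 8*A^-28 + 6*A^-32 - 4*A^-36 + A^-40.
Substitute A = t^(-1/4), i.e. A^e → t^(-e/4): V(t) = t^10 - 4*t^9 + 6*t^8 - 8*t^7 + 9*t^6 - 8*t^5 + 7*t^4 - 4*t^3 + 2*t^2

Answer: t^10 - 4*t^9 + 6*t^8 - 8*t^7 + 9*t^6 - 8*t^5 + 7*t^4 - 4*t^3 + 2*t^2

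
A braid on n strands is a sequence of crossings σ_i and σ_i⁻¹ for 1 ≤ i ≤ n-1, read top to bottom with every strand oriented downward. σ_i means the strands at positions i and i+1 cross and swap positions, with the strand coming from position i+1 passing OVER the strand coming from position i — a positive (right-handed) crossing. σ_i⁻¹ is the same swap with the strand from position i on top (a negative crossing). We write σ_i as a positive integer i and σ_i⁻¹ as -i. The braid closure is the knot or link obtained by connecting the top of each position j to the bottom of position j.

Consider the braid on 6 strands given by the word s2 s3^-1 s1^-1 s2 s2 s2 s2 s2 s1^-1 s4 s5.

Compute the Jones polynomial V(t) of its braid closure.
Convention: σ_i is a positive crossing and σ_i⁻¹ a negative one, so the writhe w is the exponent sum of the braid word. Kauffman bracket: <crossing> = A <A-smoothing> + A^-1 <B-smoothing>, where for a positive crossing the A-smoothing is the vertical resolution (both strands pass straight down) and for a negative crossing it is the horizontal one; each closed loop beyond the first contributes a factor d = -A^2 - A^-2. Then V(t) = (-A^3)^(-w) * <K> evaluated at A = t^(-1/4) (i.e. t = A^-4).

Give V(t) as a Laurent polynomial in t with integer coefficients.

t^8 - 2*t^7 + 2*t^6 - 3*t^5 + 3*t^4 - 2*t^3 + 2*t^2 - t + 1

Derivation:
The presented braid s2 s3^-1 s1^-1 s2 s2 s2 s2 s2 s1^-1 s4 s5 on 6 strands reduces by inverse Markov moves (closure unchanged at each step):
  Destabilize: the word has the form β·s5 where s5 occurs only as the final letter (β ∈ B_5); drop it and the last strand → 5 strands.
  Destabilize: the word has the form β·s4 where s4 occurs only as the final letter (β ∈ B_4); drop it and the last strand → 4 strands.
Reduced to β = s2 s3^-1 s1^-1 s2 s2 s2 s2 s2 s1^-1 on 4 strands, 9 crossings.
Compute on β:
Braid: s2 s3^-1 s1^-1 s2 s2 s2 s2 s2 s1^-1 on 4 strands, 9 crossings.
Writhe w = (#positive) - (#negative) = 6 - 3 = 3.
Enumerate smoothing states for the bracket polynomial. There are 2^9 = 512 states.
Smooth each crossing (0=||, 1=⌣⌢); contribution A^(Σ sign_k(1-2s_k)) * d^(L-1).
Tabulate the states by total A-exponent and number of loops L (A-exp: L × count):
  A^9: L=3 ×1
  A^7: L=2 ×8, L=4 ×1
  A^5: L=1 ×17, L=3 ×19
  A^3: L=2 ×63, L=4 ×21
  A^1: L=3 ×111, L=5 ×15
  A^-1: L=4 ×120, L=6 ×6
  A^-3: L=5 ×83, L=7 ×1
  A^-5: L=6 ×36
  A^-7: L=7 ×9
  A^-9: L=8 ×1
Each group contributes A^e * Σ count * d^(L-1):
Powers of d = -A^2 - A^-2: d^2 = A^4 + 2 + A^-4; d^3 = -A^6 - 3*A^2 - 3*A^-2 - A^-6; d^4 = A^8 + 4*A^4 + 6 + 4*A^-4 + A^-8; d^5 = -A^10 - 5*A^6 - 10*A^2 - 10*A^-2 - 5*A^-6 - A^-10; d^6 = A^12 + 6*A^8 + 15*A^4 + 20 + 15*A^-4 + 6*A^-8 + A^-12; d^7 = -A^14 - 7*A^10 - 21*A^6 - 35*A^2 - 35*A^-2 - 21*A^-6 - 7*A^-10 - A^-14.
  A^9 * (d^2) = A^13 + 2*A^9 + A^5
  A^7 * (8*d + d^3) = -A^13 - 11*A^9 - 11*A^5 - A
  A^5 * (17 + 19*d^2) = 19*A^9 + 55*A^5 + 19*A
  A^3 * (63*d + 21*d^3) = -21*A^9 - 126*A^5 - 126*A - 21*A^-3
  A^1 * (111*d^2 + 15*d^4) = 15*A^9 + 171*A^5 + 312*A + 171*A^-3 + 15*A^-7
  A^-1 * (120*d^3 + 6*d^5) = -6*A^9 - 150*A^5 - 420*A - 420*A^-3 - 150*A^-7 - 6*A^-11
  A^-3 * (83*d^4 + d^6) = A^9 + 89*A^5 + 347*A + 518*A^-3 + 347*A^-7 + 89*A^-11 + A^-15
  A^-5 * (36*d^5) = -36*A^5 - 180*A - 360*A^-3 - 360*A^-7 - 180*A^-11 - 36*A^-15
  A^-7 * (9*d^6) = 9*A^5 + 54*A + 135*A^-3 + 180*A^-7 + 135*A^-11 + 54*A^-15 + 9*A^-19
  A^-9 * (d^7) = -A^5 - 7*A - 21*A^-3 - 35*A^-7 - 35*A^-11 - 21*A^-15 - 7*A^-19 - A^-23
Summing the groups: <K> = -A^9 + A^5 - 2*A + 2*A^-3 - 3*A^-7 + 3*A^-11 - 2*A^-15 + 2*A^-19 - A^-23
Normalise by the writhe: (-A^3)^(-w) = (-A^3)^(-3) = -A^-9, so f(A) = -A^-9 * <K> = 1 - A^-4 + 2*A^-8 - 2*A^-12 + 3*A^-16 - 3*A^-20 + 2*A^-24 - 2*A^-28 + A^-32.
Substitute A = t^(-1/4), i.e. A^e → t^(-e/4): V(t) = t^8 - 2*t^7 + 2*t^6 - 3*t^5 + 3*t^4 - 2*t^3 + 2*t^2 - t + 1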